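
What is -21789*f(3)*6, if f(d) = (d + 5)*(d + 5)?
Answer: -8366976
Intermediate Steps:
f(d) = (5 + d)² (f(d) = (5 + d)*(5 + d) = (5 + d)²)
-21789*f(3)*6 = -21789*(5 + 3)²*6 = -21789*8²*6 = -21789*64*6 = -21789*384 = -1*8366976 = -8366976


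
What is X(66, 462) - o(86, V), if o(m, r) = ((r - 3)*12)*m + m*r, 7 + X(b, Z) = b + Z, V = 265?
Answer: -292653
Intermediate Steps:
X(b, Z) = -7 + Z + b (X(b, Z) = -7 + (b + Z) = -7 + (Z + b) = -7 + Z + b)
o(m, r) = m*r + m*(-36 + 12*r) (o(m, r) = ((-3 + r)*12)*m + m*r = (-36 + 12*r)*m + m*r = m*(-36 + 12*r) + m*r = m*r + m*(-36 + 12*r))
X(66, 462) - o(86, V) = (-7 + 462 + 66) - 86*(-36 + 13*265) = 521 - 86*(-36 + 3445) = 521 - 86*3409 = 521 - 1*293174 = 521 - 293174 = -292653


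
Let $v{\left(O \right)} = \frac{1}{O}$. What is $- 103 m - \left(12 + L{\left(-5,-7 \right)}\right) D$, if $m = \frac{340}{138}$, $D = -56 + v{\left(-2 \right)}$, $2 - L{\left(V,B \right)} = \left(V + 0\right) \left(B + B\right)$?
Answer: $- \frac{235826}{69} \approx -3417.8$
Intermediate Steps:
$L{\left(V,B \right)} = 2 - 2 B V$ ($L{\left(V,B \right)} = 2 - \left(V + 0\right) \left(B + B\right) = 2 - V 2 B = 2 - 2 B V$)
$D = - \frac{113}{2}$ ($D = -56 + \frac{1}{-2} = -56 - \frac{1}{2} = - \frac{113}{2} \approx -56.5$)
$m = \frac{170}{69}$ ($m = 340 \cdot \frac{1}{138} = \frac{170}{69} \approx 2.4638$)
$- 103 m - \left(12 + L{\left(-5,-7 \right)}\right) D = \left(-103\right) \frac{170}{69} - \left(12 + \left(2 - \left(-14\right) \left(-5\right)\right)\right) \left(- \frac{113}{2}\right) = - \frac{17510}{69} - \left(12 + \left(2 - 70\right)\right) \left(- \frac{113}{2}\right) = - \frac{17510}{69} - \left(12 - 68\right) \left(- \frac{113}{2}\right) = - \frac{17510}{69} - \left(-56\right) \left(- \frac{113}{2}\right) = - \frac{17510}{69} - 3164 = - \frac{235826}{69}$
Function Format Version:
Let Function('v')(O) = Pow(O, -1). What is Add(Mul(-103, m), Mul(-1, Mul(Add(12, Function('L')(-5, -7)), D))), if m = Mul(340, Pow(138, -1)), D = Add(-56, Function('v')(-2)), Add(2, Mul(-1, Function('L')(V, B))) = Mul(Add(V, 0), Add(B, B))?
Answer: Rational(-235826, 69) ≈ -3417.8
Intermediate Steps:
Function('L')(V, B) = Add(2, Mul(-2, B, V)) (Function('L')(V, B) = Add(2, Mul(-1, Mul(Add(V, 0), Add(B, B)))) = Add(2, Mul(-1, Mul(V, Mul(2, B)))) = Add(2, Mul(-1, Mul(2, B, V))) = Add(2, Mul(-2, B, V)))
D = Rational(-113, 2) (D = Add(-56, Pow(-2, -1)) = Add(-56, Rational(-1, 2)) = Rational(-113, 2) ≈ -56.500)
m = Rational(170, 69) (m = Mul(340, Rational(1, 138)) = Rational(170, 69) ≈ 2.4638)
Add(Mul(-103, m), Mul(-1, Mul(Add(12, Function('L')(-5, -7)), D))) = Add(Mul(-103, Rational(170, 69)), Mul(-1, Mul(Add(12, Add(2, Mul(-2, -7, -5))), Rational(-113, 2)))) = Add(Rational(-17510, 69), Mul(-1, Mul(Add(12, Add(2, -70)), Rational(-113, 2)))) = Add(Rational(-17510, 69), Mul(-1, Mul(Add(12, -68), Rational(-113, 2)))) = Add(Rational(-17510, 69), Mul(-1, Mul(-56, Rational(-113, 2)))) = Add(Rational(-17510, 69), Mul(-1, 3164)) = Add(Rational(-17510, 69), -3164) = Rational(-235826, 69)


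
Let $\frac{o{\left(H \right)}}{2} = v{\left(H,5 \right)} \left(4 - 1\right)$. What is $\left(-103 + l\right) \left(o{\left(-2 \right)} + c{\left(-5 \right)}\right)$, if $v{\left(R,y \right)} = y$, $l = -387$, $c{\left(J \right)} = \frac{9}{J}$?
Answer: $-13818$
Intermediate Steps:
$o{\left(H \right)} = 30$ ($o{\left(H \right)} = 2 \cdot 5 \left(4 - 1\right) = 2 \cdot 5 \cdot 3 = 2 \cdot 15 = 30$)
$\left(-103 + l\right) \left(o{\left(-2 \right)} + c{\left(-5 \right)}\right) = \left(-103 - 387\right) \left(30 + \frac{9}{-5}\right) = - 490 \left(30 + 9 \left(- \frac{1}{5}\right)\right) = - 490 \left(30 - \frac{9}{5}\right) = \left(-490\right) \frac{141}{5} = -13818$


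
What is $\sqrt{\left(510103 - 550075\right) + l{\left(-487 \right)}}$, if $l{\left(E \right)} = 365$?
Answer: $i \sqrt{39607} \approx 199.02 i$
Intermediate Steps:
$\sqrt{\left(510103 - 550075\right) + l{\left(-487 \right)}} = \sqrt{\left(510103 - 550075\right) + 365} = \sqrt{-39972 + 365} = \sqrt{-39607} = i \sqrt{39607}$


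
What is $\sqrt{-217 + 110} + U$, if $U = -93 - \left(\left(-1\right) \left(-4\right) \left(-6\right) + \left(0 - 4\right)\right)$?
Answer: $-65 + i \sqrt{107} \approx -65.0 + 10.344 i$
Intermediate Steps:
$U = -65$ ($U = -93 - \left(4 \left(-6\right) - 4\right) = -93 - \left(-24 - 4\right) = -93 - -28 = -93 + 28 = -65$)
$\sqrt{-217 + 110} + U = \sqrt{-217 + 110} - 65 = \sqrt{-107} - 65 = i \sqrt{107} - 65 = -65 + i \sqrt{107}$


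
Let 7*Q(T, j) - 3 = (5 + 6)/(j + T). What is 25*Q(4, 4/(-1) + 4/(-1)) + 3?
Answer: 109/28 ≈ 3.8929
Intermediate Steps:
Q(T, j) = 3/7 + 11/(7*(T + j)) (Q(T, j) = 3/7 + ((5 + 6)/(j + T))/7 = 3/7 + (11/(T + j))/7 = 3/7 + 11/(7*(T + j)))
25*Q(4, 4/(-1) + 4/(-1)) + 3 = 25*((11 + 3*4 + 3*(4/(-1) + 4/(-1)))/(7*(4 + (4/(-1) + 4/(-1))))) + 3 = 25*((11 + 12 + 3*(4*(-1) + 4*(-1)))/(7*(4 + (4*(-1) + 4*(-1))))) + 3 = 25*((11 + 12 + 3*(-4 - 4))/(7*(4 + (-4 - 4)))) + 3 = 25*((11 + 12 + 3*(-8))/(7*(4 - 8))) + 3 = 25*((1/7)*(11 + 12 - 24)/(-4)) + 3 = 25*((1/7)*(-1/4)*(-1)) + 3 = 25*(1/28) + 3 = 25/28 + 3 = 109/28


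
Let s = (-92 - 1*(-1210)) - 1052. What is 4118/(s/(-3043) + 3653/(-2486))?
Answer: -31152249964/11280155 ≈ -2761.7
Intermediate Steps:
s = 66 (s = (-92 + 1210) - 1052 = 1118 - 1052 = 66)
4118/(s/(-3043) + 3653/(-2486)) = 4118/(66/(-3043) + 3653/(-2486)) = 4118/(66*(-1/3043) + 3653*(-1/2486)) = 4118/(-66/3043 - 3653/2486) = 4118/(-11280155/7564898) = 4118*(-7564898/11280155) = -31152249964/11280155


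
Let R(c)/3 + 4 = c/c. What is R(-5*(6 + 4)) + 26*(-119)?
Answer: -3103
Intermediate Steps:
R(c) = -9 (R(c) = -12 + 3*(c/c) = -12 + 3*1 = -12 + 3 = -9)
R(-5*(6 + 4)) + 26*(-119) = -9 + 26*(-119) = -9 - 3094 = -3103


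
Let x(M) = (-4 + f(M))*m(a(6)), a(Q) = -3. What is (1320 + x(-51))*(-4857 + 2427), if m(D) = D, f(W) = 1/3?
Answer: -3234330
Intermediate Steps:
f(W) = 1/3
x(M) = 11 (x(M) = (-4 + 1/3)*(-3) = -11/3*(-3) = 11)
(1320 + x(-51))*(-4857 + 2427) = (1320 + 11)*(-4857 + 2427) = 1331*(-2430) = -3234330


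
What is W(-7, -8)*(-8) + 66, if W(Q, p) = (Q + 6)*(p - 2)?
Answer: -14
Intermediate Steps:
W(Q, p) = (-2 + p)*(6 + Q) (W(Q, p) = (6 + Q)*(-2 + p) = (-2 + p)*(6 + Q))
W(-7, -8)*(-8) + 66 = (-12 - 2*(-7) + 6*(-8) - 7*(-8))*(-8) + 66 = (-12 + 14 - 48 + 56)*(-8) + 66 = 10*(-8) + 66 = -80 + 66 = -14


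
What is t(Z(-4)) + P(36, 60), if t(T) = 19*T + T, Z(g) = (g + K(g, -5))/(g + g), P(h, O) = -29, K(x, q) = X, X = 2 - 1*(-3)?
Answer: -63/2 ≈ -31.500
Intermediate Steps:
X = 5 (X = 2 + 3 = 5)
K(x, q) = 5
Z(g) = (5 + g)/(2*g) (Z(g) = (g + 5)/(g + g) = (5 + g)/((2*g)) = (5 + g)*(1/(2*g)) = (5 + g)/(2*g))
t(T) = 20*T
t(Z(-4)) + P(36, 60) = 20*((½)*(5 - 4)/(-4)) - 29 = 20*((½)*(-¼)*1) - 29 = 20*(-⅛) - 29 = -5/2 - 29 = -63/2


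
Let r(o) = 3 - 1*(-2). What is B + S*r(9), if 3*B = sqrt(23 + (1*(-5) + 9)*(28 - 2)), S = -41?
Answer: -205 + sqrt(127)/3 ≈ -201.24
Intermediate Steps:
r(o) = 5 (r(o) = 3 + 2 = 5)
B = sqrt(127)/3 (B = sqrt(23 + (1*(-5) + 9)*(28 - 2))/3 = sqrt(23 + (-5 + 9)*26)/3 = sqrt(23 + 4*26)/3 = sqrt(23 + 104)/3 = sqrt(127)/3 ≈ 3.7565)
B + S*r(9) = sqrt(127)/3 - 41*5 = sqrt(127)/3 - 205 = -205 + sqrt(127)/3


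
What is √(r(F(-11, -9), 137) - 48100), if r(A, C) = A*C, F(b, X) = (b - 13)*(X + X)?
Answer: 2*√2771 ≈ 105.28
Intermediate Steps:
F(b, X) = 2*X*(-13 + b) (F(b, X) = (-13 + b)*(2*X) = 2*X*(-13 + b))
√(r(F(-11, -9), 137) - 48100) = √((2*(-9)*(-13 - 11))*137 - 48100) = √((2*(-9)*(-24))*137 - 48100) = √(432*137 - 48100) = √(59184 - 48100) = √11084 = 2*√2771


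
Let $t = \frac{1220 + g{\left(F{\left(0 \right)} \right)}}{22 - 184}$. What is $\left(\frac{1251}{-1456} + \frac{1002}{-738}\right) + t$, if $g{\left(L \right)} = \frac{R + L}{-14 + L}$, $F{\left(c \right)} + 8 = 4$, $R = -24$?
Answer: $- \frac{424625987}{43518384} \approx -9.7574$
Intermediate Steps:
$F{\left(c \right)} = -4$ ($F{\left(c \right)} = -8 + 4 = -4$)
$g{\left(L \right)} = \frac{-24 + L}{-14 + L}$
$t = - \frac{5497}{729}$ ($t = \frac{1220 + \frac{-24 - 4}{-14 - 4}}{22 - 184} = \frac{1220 + \frac{1}{-18} \left(-28\right)}{-162} = \left(1220 - - \frac{14}{9}\right) \left(- \frac{1}{162}\right) = \left(1220 + \frac{14}{9}\right) \left(- \frac{1}{162}\right) = \frac{10994}{9} \left(- \frac{1}{162}\right) = - \frac{5497}{729} \approx -7.5405$)
$\left(\frac{1251}{-1456} + \frac{1002}{-738}\right) + t = \left(\frac{1251}{-1456} + \frac{1002}{-738}\right) - \frac{5497}{729} = \left(1251 \left(- \frac{1}{1456}\right) + 1002 \left(- \frac{1}{738}\right)\right) - \frac{5497}{729} = \left(- \frac{1251}{1456} - \frac{167}{123}\right) - \frac{5497}{729} = - \frac{397025}{179088} - \frac{5497}{729} = - \frac{424625987}{43518384}$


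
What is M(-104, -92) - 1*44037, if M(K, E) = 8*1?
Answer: -44029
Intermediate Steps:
M(K, E) = 8
M(-104, -92) - 1*44037 = 8 - 1*44037 = 8 - 44037 = -44029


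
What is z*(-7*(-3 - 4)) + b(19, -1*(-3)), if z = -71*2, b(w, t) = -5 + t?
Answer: -6960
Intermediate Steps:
z = -142
z*(-7*(-3 - 4)) + b(19, -1*(-3)) = -(-994)*(-3 - 4) + (-5 - 1*(-3)) = -(-994)*(-7) + (-5 + 3) = -142*49 - 2 = -6958 - 2 = -6960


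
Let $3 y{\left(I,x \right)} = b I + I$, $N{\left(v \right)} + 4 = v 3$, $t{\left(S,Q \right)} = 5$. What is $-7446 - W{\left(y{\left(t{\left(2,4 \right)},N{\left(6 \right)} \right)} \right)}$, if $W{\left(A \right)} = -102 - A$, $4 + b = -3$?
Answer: $-7354$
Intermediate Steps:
$b = -7$ ($b = -4 - 3 = -7$)
$N{\left(v \right)} = -4 + 3 v$ ($N{\left(v \right)} = -4 + v 3 = -4 + 3 v$)
$y{\left(I,x \right)} = - 2 I$ ($y{\left(I,x \right)} = \frac{- 7 I + I}{3} = \frac{\left(-6\right) I}{3} = - 2 I$)
$-7446 - W{\left(y{\left(t{\left(2,4 \right)},N{\left(6 \right)} \right)} \right)} = -7446 - \left(-102 - \left(-2\right) 5\right) = -7446 - \left(-102 - -10\right) = -7446 - \left(-102 + 10\right) = -7446 - -92 = -7446 + 92 = -7354$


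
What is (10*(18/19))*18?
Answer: 3240/19 ≈ 170.53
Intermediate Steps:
(10*(18/19))*18 = (180/19)*18 = 3240/19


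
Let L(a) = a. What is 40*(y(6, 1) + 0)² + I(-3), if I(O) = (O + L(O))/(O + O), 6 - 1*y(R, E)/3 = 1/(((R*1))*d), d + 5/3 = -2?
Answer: 1592131/121 ≈ 13158.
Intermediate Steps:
d = -11/3 (d = -5/3 - 2 = -11/3 ≈ -3.6667)
y(R, E) = 18 + 9/(11*R) (y(R, E) = 18 - 3/((R*1)*(-11/3)) = 18 - 3*(-3)/(R*11) = 18 - (-9)/(11*R) = 18 + 9/(11*R))
I(O) = 1 (I(O) = (O + O)/(O + O) = (2*O)/((2*O)) = (2*O)*(1/(2*O)) = 1)
40*(y(6, 1) + 0)² + I(-3) = 40*((18 + (9/11)/6) + 0)² + 1 = 40*((18 + (9/11)*(⅙)) + 0)² + 1 = 40*((18 + 3/22) + 0)² + 1 = 40*(399/22 + 0)² + 1 = 40*(399/22)² + 1 = 40*(159201/484) + 1 = 1592010/121 + 1 = 1592131/121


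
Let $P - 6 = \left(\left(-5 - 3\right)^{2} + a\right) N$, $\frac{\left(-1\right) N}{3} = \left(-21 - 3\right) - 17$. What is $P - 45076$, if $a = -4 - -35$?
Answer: $-33385$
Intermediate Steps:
$a = 31$ ($a = -4 + 35 = 31$)
$N = 123$ ($N = - 3 \left(\left(-21 - 3\right) - 17\right) = - 3 \left(-24 - 17\right) = \left(-3\right) \left(-41\right) = 123$)
$P = 11691$ ($P = 6 + \left(\left(-5 - 3\right)^{2} + 31\right) 123 = 6 + \left(\left(-8\right)^{2} + 31\right) 123 = 6 + \left(64 + 31\right) 123 = 6 + 95 \cdot 123 = 6 + 11685 = 11691$)
$P - 45076 = 11691 - 45076 = -33385$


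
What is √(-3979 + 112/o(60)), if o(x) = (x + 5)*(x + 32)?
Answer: 3*I*√988124735/1495 ≈ 63.079*I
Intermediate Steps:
o(x) = (5 + x)*(32 + x)
√(-3979 + 112/o(60)) = √(-3979 + 112/(160 + 60² + 37*60)) = √(-3979 + 112/(160 + 3600 + 2220)) = √(-3979 + 112/5980) = √(-3979 + 112*(1/5980)) = √(-3979 + 28/1495) = √(-5948577/1495) = 3*I*√988124735/1495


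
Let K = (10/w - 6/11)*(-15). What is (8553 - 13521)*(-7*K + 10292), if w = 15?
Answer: -563132736/11 ≈ -5.1194e+7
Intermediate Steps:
K = -20/11 (K = (10/15 - 6/11)*(-15) = (10*(1/15) - 6*1/11)*(-15) = (⅔ - 6/11)*(-15) = (4/33)*(-15) = -20/11 ≈ -1.8182)
(8553 - 13521)*(-7*K + 10292) = (8553 - 13521)*(-7*(-20/11) + 10292) = -4968*(140/11 + 10292) = -4968*113352/11 = -563132736/11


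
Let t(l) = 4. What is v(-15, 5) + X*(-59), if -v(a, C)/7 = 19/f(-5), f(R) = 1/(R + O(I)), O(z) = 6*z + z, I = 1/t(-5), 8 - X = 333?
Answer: 78429/4 ≈ 19607.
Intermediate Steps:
X = -325 (X = 8 - 1*333 = 8 - 333 = -325)
I = 1/4 ≈ 0.25000
O(z) = 7*z
f(R) = 1/(7/4 + R) (f(R) = 1/(R + 7*(1/4)) = 1/(R + 7/4) = 1/(7/4 + R))
v(a, C) = 1729/4 (v(a, C) = -133/(4/(7 + 4*(-5))) = -133/(4/(7 - 20)) = -133/(4/(-13)) = -133/(4*(-1/13)) = -133/(-4/13) = -133*(-13)/4 = -7*(-247/4) = 1729/4)
v(-15, 5) + X*(-59) = 1729/4 - 325*(-59) = 1729/4 + 19175 = 78429/4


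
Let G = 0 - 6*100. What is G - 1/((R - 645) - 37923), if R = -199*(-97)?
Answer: -11558999/19265 ≈ -600.00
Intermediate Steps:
R = 19303
G = -600 (G = 0 - 600 = -600)
G - 1/((R - 645) - 37923) = -600 - 1/((19303 - 645) - 37923) = -600 - 1/(18658 - 37923) = -600 - 1/(-19265) = -600 - 1*(-1/19265) = -600 + 1/19265 = -11558999/19265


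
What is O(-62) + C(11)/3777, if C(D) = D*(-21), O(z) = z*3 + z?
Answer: -312309/1259 ≈ -248.06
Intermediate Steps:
O(z) = 4*z (O(z) = 3*z + z = 4*z)
C(D) = -21*D
O(-62) + C(11)/3777 = 4*(-62) - 21*11/3777 = -248 - 231*1/3777 = -248 - 77/1259 = -312309/1259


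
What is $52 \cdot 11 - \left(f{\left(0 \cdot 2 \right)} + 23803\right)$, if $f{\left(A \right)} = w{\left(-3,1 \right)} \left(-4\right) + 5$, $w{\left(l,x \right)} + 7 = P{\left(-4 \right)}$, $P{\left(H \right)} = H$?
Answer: $-23280$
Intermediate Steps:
$w{\left(l,x \right)} = -11$ ($w{\left(l,x \right)} = -7 - 4 = -11$)
$f{\left(A \right)} = 49$ ($f{\left(A \right)} = \left(-11\right) \left(-4\right) + 5 = 44 + 5 = 49$)
$52 \cdot 11 - \left(f{\left(0 \cdot 2 \right)} + 23803\right) = 52 \cdot 11 - \left(49 + 23803\right) = 572 - 23852 = -23280$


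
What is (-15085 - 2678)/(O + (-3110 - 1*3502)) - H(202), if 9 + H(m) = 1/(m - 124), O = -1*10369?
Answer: 13289195/1324518 ≈ 10.033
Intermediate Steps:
O = -10369
H(m) = -9 + 1/(-124 + m) (H(m) = -9 + 1/(m - 124) = -9 + 1/(-124 + m))
(-15085 - 2678)/(O + (-3110 - 1*3502)) - H(202) = (-15085 - 2678)/(-10369 + (-3110 - 1*3502)) - (1117 - 9*202)/(-124 + 202) = -17763/(-10369 + (-3110 - 3502)) - (1117 - 1818)/78 = -17763/(-10369 - 6612) - (-701)/78 = -17763/(-16981) - 1*(-701/78) = -17763*(-1/16981) + 701/78 = 17763/16981 + 701/78 = 13289195/1324518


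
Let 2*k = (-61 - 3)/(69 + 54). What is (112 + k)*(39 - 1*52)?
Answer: -178672/123 ≈ -1452.6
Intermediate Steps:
k = -32/123 (k = ((-61 - 3)/(69 + 54))/2 = (-64/123)/2 = (-64*1/123)/2 = (½)*(-64/123) = -32/123 ≈ -0.26016)
(112 + k)*(39 - 1*52) = (112 - 32/123)*(39 - 1*52) = 13744*(39 - 52)/123 = (13744/123)*(-13) = -178672/123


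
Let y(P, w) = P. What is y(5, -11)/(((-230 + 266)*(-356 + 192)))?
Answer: -5/5904 ≈ -0.00084688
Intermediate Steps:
y(5, -11)/(((-230 + 266)*(-356 + 192))) = 5/(((-230 + 266)*(-356 + 192))) = 5/((36*(-164))) = 5/(-5904) = 5*(-1/5904) = -5/5904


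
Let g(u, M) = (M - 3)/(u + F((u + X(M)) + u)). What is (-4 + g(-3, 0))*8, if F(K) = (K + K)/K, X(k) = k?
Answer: -8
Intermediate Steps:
F(K) = 2 (F(K) = (2*K)/K = 2)
g(u, M) = (-3 + M)/(2 + u) (g(u, M) = (M - 3)/(u + 2) = (-3 + M)/(2 + u))
(-4 + g(-3, 0))*8 = (-4 + (-3 + 0)/(2 - 3))*8 = (-4 - 3/(-1))*8 = (-4 - 1*(-3))*8 = (-4 + 3)*8 = -1*8 = -8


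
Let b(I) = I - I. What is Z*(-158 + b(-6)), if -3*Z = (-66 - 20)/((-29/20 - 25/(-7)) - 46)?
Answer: 1902320/18429 ≈ 103.22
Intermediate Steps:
b(I) = 0
Z = -12040/18429 (Z = -(-66 - 20)/(3*((-29/20 - 25/(-7)) - 46)) = -(-86)/(3*((-29*1/20 - 25*(-⅐)) - 46)) = -(-86)/(3*((-29/20 + 25/7) - 46)) = -(-86)/(3*(297/140 - 46)) = -(-86)/(3*(-6143/140)) = -(-86)*(-140)/(3*6143) = -⅓*12040/6143 = -12040/18429 ≈ -0.65332)
Z*(-158 + b(-6)) = -12040*(-158 + 0)/18429 = -12040/18429*(-158) = 1902320/18429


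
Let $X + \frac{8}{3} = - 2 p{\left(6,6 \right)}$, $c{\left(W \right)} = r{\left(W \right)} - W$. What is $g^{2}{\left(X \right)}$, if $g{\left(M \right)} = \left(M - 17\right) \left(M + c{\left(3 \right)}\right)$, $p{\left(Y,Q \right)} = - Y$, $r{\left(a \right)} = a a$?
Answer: $\frac{1119364}{81} \approx 13819.0$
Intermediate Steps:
$r{\left(a \right)} = a^{2}$
$c{\left(W \right)} = W^{2} - W$
$X = \frac{28}{3}$ ($X = - \frac{8}{3} - 2 \left(\left(-1\right) 6\right) = - \frac{8}{3} - -12 = - \frac{8}{3} + 12 = \frac{28}{3} \approx 9.3333$)
$g{\left(M \right)} = \left(-17 + M\right) \left(6 + M\right)$ ($g{\left(M \right)} = \left(M - 17\right) \left(M + 3 \left(-1 + 3\right)\right) = \left(-17 + M\right) \left(M + 3 \cdot 2\right) = \left(-17 + M\right) \left(M + 6\right) = \left(-17 + M\right) \left(6 + M\right)$)
$g^{2}{\left(X \right)} = \left(-102 + \left(\frac{28}{3}\right)^{2} - \frac{308}{3}\right)^{2} = \left(-102 + \frac{784}{9} - \frac{308}{3}\right)^{2} = \left(- \frac{1058}{9}\right)^{2} = \frac{1119364}{81}$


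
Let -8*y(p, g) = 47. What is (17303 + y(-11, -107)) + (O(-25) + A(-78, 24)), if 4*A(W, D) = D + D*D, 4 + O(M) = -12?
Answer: 139449/8 ≈ 17431.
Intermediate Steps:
O(M) = -16 (O(M) = -4 - 12 = -16)
A(W, D) = D/4 + D²/4 (A(W, D) = (D + D*D)/4 = (D + D²)/4 = D/4 + D²/4)
y(p, g) = -47/8 (y(p, g) = -⅛*47 = -47/8)
(17303 + y(-11, -107)) + (O(-25) + A(-78, 24)) = (17303 - 47/8) + (-16 + (¼)*24*(1 + 24)) = 138377/8 + (-16 + (¼)*24*25) = 138377/8 + (-16 + 150) = 138377/8 + 134 = 139449/8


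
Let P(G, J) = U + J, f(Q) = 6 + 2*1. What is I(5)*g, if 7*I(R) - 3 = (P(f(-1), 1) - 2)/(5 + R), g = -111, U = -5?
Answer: -1332/35 ≈ -38.057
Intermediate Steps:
f(Q) = 8 (f(Q) = 6 + 2 = 8)
P(G, J) = -5 + J
I(R) = 3/7 - 6/(7*(5 + R)) (I(R) = 3/7 + (((-5 + 1) - 2)/(5 + R))/7 = 3/7 + ((-4 - 2)/(5 + R))/7 = 3/7 + (-6/(5 + R))/7 = 3/7 - 6/(7*(5 + R)))
I(5)*g = (3*(3 + 5)/(7*(5 + 5)))*(-111) = ((3/7)*8/10)*(-111) = ((3/7)*(1/10)*8)*(-111) = (12/35)*(-111) = -1332/35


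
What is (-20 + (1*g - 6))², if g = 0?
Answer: 676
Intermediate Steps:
(-20 + (1*g - 6))² = (-20 + (1*0 - 6))² = (-20 + (0 - 6))² = (-20 - 6)² = (-26)² = 676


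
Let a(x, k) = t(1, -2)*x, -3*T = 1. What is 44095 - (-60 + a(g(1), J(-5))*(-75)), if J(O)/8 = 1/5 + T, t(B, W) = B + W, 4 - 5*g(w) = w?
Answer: 44110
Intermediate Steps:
T = -⅓ (T = -⅓*1 = -⅓ ≈ -0.33333)
g(w) = ⅘ - w/5
J(O) = -16/15 (J(O) = 8*(1/5 - ⅓) = 8*(⅕ - ⅓) = 8*(-2/15) = -16/15)
a(x, k) = -x (a(x, k) = (1 - 2)*x = -x)
44095 - (-60 + a(g(1), J(-5))*(-75)) = 44095 - (-60 - (⅘ - ⅕*1)*(-75)) = 44095 - (-60 - (⅘ - ⅕)*(-75)) = 44095 - (-60 - 1*⅗*(-75)) = 44095 - (-60 - ⅗*(-75)) = 44095 - (-60 + 45) = 44095 - 1*(-15) = 44095 + 15 = 44110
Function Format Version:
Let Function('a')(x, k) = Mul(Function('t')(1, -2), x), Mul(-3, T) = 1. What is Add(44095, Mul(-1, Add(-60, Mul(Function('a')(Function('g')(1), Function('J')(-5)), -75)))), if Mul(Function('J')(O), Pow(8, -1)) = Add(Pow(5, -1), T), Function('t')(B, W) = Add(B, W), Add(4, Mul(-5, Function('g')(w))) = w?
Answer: 44110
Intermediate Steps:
T = Rational(-1, 3) (T = Mul(Rational(-1, 3), 1) = Rational(-1, 3) ≈ -0.33333)
Function('g')(w) = Add(Rational(4, 5), Mul(Rational(-1, 5), w))
Function('J')(O) = Rational(-16, 15) (Function('J')(O) = Mul(8, Add(Pow(5, -1), Rational(-1, 3))) = Mul(8, Add(Rational(1, 5), Rational(-1, 3))) = Mul(8, Rational(-2, 15)) = Rational(-16, 15))
Function('a')(x, k) = Mul(-1, x) (Function('a')(x, k) = Mul(Add(1, -2), x) = Mul(-1, x))
Add(44095, Mul(-1, Add(-60, Mul(Function('a')(Function('g')(1), Function('J')(-5)), -75)))) = Add(44095, Mul(-1, Add(-60, Mul(Mul(-1, Add(Rational(4, 5), Mul(Rational(-1, 5), 1))), -75)))) = Add(44095, Mul(-1, Add(-60, Mul(Mul(-1, Add(Rational(4, 5), Rational(-1, 5))), -75)))) = Add(44095, Mul(-1, Add(-60, Mul(Mul(-1, Rational(3, 5)), -75)))) = Add(44095, Mul(-1, Add(-60, Mul(Rational(-3, 5), -75)))) = Add(44095, Mul(-1, Add(-60, 45))) = Add(44095, Mul(-1, -15)) = Add(44095, 15) = 44110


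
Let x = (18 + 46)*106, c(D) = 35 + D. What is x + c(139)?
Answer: 6958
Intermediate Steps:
x = 6784 (x = 64*106 = 6784)
x + c(139) = 6784 + (35 + 139) = 6784 + 174 = 6958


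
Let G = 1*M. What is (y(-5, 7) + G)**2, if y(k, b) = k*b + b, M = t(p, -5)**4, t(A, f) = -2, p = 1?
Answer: 144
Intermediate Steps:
M = 16 (M = (-2)**4 = 16)
G = 16 (G = 1*16 = 16)
y(k, b) = b + b*k (y(k, b) = b*k + b = b + b*k)
(y(-5, 7) + G)**2 = (7*(1 - 5) + 16)**2 = (7*(-4) + 16)**2 = (-28 + 16)**2 = (-12)**2 = 144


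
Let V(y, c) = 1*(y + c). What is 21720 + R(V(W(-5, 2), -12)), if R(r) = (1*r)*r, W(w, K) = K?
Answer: 21820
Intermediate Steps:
V(y, c) = c + y (V(y, c) = 1*(c + y) = c + y)
R(r) = r**2 (R(r) = r*r = r**2)
21720 + R(V(W(-5, 2), -12)) = 21720 + (-12 + 2)**2 = 21720 + (-10)**2 = 21720 + 100 = 21820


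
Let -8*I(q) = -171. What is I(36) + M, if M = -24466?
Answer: -195557/8 ≈ -24445.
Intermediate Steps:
I(q) = 171/8 (I(q) = -⅛*(-171) = 171/8)
I(36) + M = 171/8 - 24466 = -195557/8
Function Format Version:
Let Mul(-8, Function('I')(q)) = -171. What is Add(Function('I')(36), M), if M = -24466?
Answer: Rational(-195557, 8) ≈ -24445.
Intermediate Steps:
Function('I')(q) = Rational(171, 8) (Function('I')(q) = Mul(Rational(-1, 8), -171) = Rational(171, 8))
Add(Function('I')(36), M) = Add(Rational(171, 8), -24466) = Rational(-195557, 8)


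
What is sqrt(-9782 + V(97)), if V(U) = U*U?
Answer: I*sqrt(373) ≈ 19.313*I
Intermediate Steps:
V(U) = U**2
sqrt(-9782 + V(97)) = sqrt(-9782 + 97**2) = sqrt(-9782 + 9409) = sqrt(-373) = I*sqrt(373)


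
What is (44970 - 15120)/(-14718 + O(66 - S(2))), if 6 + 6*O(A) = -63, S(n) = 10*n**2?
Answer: -59700/29459 ≈ -2.0265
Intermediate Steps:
O(A) = -23/2 (O(A) = -1 + (1/6)*(-63) = -1 - 21/2 = -23/2)
(44970 - 15120)/(-14718 + O(66 - S(2))) = (44970 - 15120)/(-14718 - 23/2) = 29850/(-29459/2) = 29850*(-2/29459) = -59700/29459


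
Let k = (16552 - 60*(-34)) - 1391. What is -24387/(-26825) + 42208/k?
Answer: 1551710387/461416825 ≈ 3.3629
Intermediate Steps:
k = 17201 (k = (16552 + 2040) - 1391 = 18592 - 1391 = 17201)
-24387/(-26825) + 42208/k = -24387/(-26825) + 42208/17201 = -24387*(-1/26825) + 42208*(1/17201) = 24387/26825 + 42208/17201 = 1551710387/461416825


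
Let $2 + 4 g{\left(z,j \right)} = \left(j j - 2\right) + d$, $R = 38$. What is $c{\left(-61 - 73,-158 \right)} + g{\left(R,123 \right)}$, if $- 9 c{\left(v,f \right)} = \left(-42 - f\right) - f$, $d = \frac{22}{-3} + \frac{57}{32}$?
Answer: $\frac{4319329}{1152} \approx 3749.4$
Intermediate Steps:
$d = - \frac{533}{96}$ ($d = 22 \left(- \frac{1}{3}\right) + 57 \cdot \frac{1}{32} = - \frac{22}{3} + \frac{57}{32} = - \frac{533}{96} \approx -5.5521$)
$c{\left(v,f \right)} = \frac{14}{3} + \frac{2 f}{9}$ ($c{\left(v,f \right)} = - \frac{\left(-42 - f\right) - f}{9} = - \frac{-42 - 2 f}{9} = \frac{14}{3} + \frac{2 f}{9}$)
$g{\left(z,j \right)} = - \frac{917}{384} + \frac{j^{2}}{4}$ ($g{\left(z,j \right)} = - \frac{1}{2} + \frac{\left(j j - 2\right) - \frac{533}{96}}{4} = - \frac{1}{2} + \frac{\left(j^{2} - 2\right) - \frac{533}{96}}{4} = - \frac{1}{2} + \frac{\left(-2 + j^{2}\right) - \frac{533}{96}}{4} = - \frac{1}{2} + \frac{- \frac{725}{96} + j^{2}}{4} = - \frac{1}{2} + \left(- \frac{725}{384} + \frac{j^{2}}{4}\right) = - \frac{917}{384} + \frac{j^{2}}{4}$)
$c{\left(-61 - 73,-158 \right)} + g{\left(R,123 \right)} = \left(\frac{14}{3} + \frac{2}{9} \left(-158\right)\right) - \left(\frac{917}{384} - \frac{123^{2}}{4}\right) = \left(\frac{14}{3} - \frac{316}{9}\right) + \left(- \frac{917}{384} + \frac{1}{4} \cdot 15129\right) = - \frac{274}{9} + \left(- \frac{917}{384} + \frac{15129}{4}\right) = - \frac{274}{9} + \frac{1451467}{384} = \frac{4319329}{1152}$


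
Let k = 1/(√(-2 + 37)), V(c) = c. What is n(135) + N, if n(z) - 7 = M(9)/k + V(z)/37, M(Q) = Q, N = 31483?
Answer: 1165265/37 + 9*√35 ≈ 31547.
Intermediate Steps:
k = √35/35 (k = 1/(√35) = √35/35 ≈ 0.16903)
n(z) = 7 + 9*√35 + z/37 (n(z) = 7 + (9/((√35/35)) + z/37) = 7 + (9*√35 + z*(1/37)) = 7 + (9*√35 + z/37) = 7 + 9*√35 + z/37)
n(135) + N = (7 + 9*√35 + (1/37)*135) + 31483 = (7 + 9*√35 + 135/37) + 31483 = (394/37 + 9*√35) + 31483 = 1165265/37 + 9*√35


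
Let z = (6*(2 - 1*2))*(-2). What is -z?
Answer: 0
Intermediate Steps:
z = 0 (z = (6*(2 - 2))*(-2) = (6*0)*(-2) = 0*(-2) = 0)
-z = -1*0 = 0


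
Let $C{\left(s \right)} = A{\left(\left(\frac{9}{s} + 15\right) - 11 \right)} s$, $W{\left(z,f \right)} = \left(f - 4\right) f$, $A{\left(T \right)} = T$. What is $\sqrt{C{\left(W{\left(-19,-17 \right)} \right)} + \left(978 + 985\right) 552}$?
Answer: $3 \sqrt{120557} \approx 1041.6$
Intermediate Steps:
$W{\left(z,f \right)} = f \left(-4 + f\right)$ ($W{\left(z,f \right)} = \left(-4 + f\right) f = f \left(-4 + f\right)$)
$C{\left(s \right)} = s \left(4 + \frac{9}{s}\right)$ ($C{\left(s \right)} = \left(\left(\frac{9}{s} + 15\right) - 11\right) s = \left(\left(15 + \frac{9}{s}\right) - 11\right) s = \left(4 + \frac{9}{s}\right) s = s \left(4 + \frac{9}{s}\right)$)
$\sqrt{C{\left(W{\left(-19,-17 \right)} \right)} + \left(978 + 985\right) 552} = \sqrt{\left(9 + 4 \left(- 17 \left(-4 - 17\right)\right)\right) + \left(978 + 985\right) 552} = \sqrt{\left(9 + 4 \left(\left(-17\right) \left(-21\right)\right)\right) + 1963 \cdot 552} = \sqrt{\left(9 + 4 \cdot 357\right) + 1083576} = \sqrt{\left(9 + 1428\right) + 1083576} = \sqrt{1437 + 1083576} = \sqrt{1085013} = 3 \sqrt{120557}$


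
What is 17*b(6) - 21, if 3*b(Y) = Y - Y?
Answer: -21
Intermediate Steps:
b(Y) = 0 (b(Y) = (Y - Y)/3 = (1/3)*0 = 0)
17*b(6) - 21 = 17*0 - 21 = 0 - 21 = -21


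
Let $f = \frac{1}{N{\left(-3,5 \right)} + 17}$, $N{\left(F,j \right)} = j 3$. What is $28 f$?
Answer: $\frac{7}{8} \approx 0.875$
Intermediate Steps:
$N{\left(F,j \right)} = 3 j$
$f = \frac{1}{32}$ ($f = \frac{1}{3 \cdot 5 + 17} = \frac{1}{15 + 17} = \frac{1}{32} \approx 0.03125$)
$28 f = 28 \cdot \frac{1}{32} = \frac{7}{8}$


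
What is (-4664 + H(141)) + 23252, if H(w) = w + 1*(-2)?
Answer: 18727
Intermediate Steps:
H(w) = -2 + w (H(w) = w - 2 = -2 + w)
(-4664 + H(141)) + 23252 = (-4664 + (-2 + 141)) + 23252 = (-4664 + 139) + 23252 = -4525 + 23252 = 18727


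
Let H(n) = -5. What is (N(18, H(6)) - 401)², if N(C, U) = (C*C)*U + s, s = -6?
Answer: 4108729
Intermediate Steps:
N(C, U) = -6 + U*C² (N(C, U) = (C*C)*U - 6 = C²*U - 6 = U*C² - 6 = -6 + U*C²)
(N(18, H(6)) - 401)² = ((-6 - 5*18²) - 401)² = ((-6 - 5*324) - 401)² = ((-6 - 1620) - 401)² = (-1626 - 401)² = (-2027)² = 4108729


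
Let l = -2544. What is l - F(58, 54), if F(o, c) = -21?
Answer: -2523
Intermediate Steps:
l - F(58, 54) = -2544 - 1*(-21) = -2544 + 21 = -2523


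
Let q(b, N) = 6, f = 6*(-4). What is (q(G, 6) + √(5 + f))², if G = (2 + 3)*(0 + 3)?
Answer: (6 + I*√19)² ≈ 17.0 + 52.307*I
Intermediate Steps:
f = -24
G = 15 (G = 5*3 = 15)
(q(G, 6) + √(5 + f))² = (6 + √(5 - 24))² = (6 + √(-19))² = (6 + I*√19)²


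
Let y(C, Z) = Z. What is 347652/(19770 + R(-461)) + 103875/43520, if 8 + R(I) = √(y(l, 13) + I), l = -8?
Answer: 16978122262599/849808712192 - 695304*I*√7/97634273 ≈ 19.979 - 0.018842*I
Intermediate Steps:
R(I) = -8 + √(13 + I)
347652/(19770 + R(-461)) + 103875/43520 = 347652/(19770 + (-8 + √(13 - 461))) + 103875/43520 = 347652/(19770 + (-8 + √(-448))) + 103875*(1/43520) = 347652/(19770 + (-8 + 8*I*√7)) + 20775/8704 = 347652/(19762 + 8*I*√7) + 20775/8704 = 20775/8704 + 347652/(19762 + 8*I*√7)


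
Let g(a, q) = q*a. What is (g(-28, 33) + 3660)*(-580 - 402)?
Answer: -2686752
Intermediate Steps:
g(a, q) = a*q
(g(-28, 33) + 3660)*(-580 - 402) = (-28*33 + 3660)*(-580 - 402) = (-924 + 3660)*(-982) = 2736*(-982) = -2686752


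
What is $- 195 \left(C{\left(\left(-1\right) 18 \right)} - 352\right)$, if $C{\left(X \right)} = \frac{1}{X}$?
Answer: $\frac{411905}{6} \approx 68651.0$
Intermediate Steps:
$- 195 \left(C{\left(\left(-1\right) 18 \right)} - 352\right) = - 195 \left(\frac{1}{\left(-1\right) 18} - 352\right) = - 195 \left(\frac{1}{-18} - 352\right) = - 195 \left(- \frac{1}{18} - 352\right) = \left(-195\right) \left(- \frac{6337}{18}\right) = \frac{411905}{6}$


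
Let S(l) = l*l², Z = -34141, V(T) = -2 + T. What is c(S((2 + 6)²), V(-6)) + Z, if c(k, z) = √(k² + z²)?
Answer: -34141 + 40*√42949673 ≈ 2.2800e+5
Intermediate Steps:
S(l) = l³
c(S((2 + 6)²), V(-6)) + Z = √((((2 + 6)²)³)² + (-2 - 6)²) - 34141 = √(((8²)³)² + (-8)²) - 34141 = √((64³)² + 64) - 34141 = √(262144² + 64) - 34141 = √(68719476736 + 64) - 34141 = √68719476800 - 34141 = 40*√42949673 - 34141 = -34141 + 40*√42949673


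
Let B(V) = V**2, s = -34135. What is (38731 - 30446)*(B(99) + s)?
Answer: -201607190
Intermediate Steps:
(38731 - 30446)*(B(99) + s) = (38731 - 30446)*(99**2 - 34135) = 8285*(9801 - 34135) = 8285*(-24334) = -201607190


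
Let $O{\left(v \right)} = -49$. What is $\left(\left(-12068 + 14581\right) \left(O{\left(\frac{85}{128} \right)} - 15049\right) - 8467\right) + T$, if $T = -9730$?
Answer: $-37959471$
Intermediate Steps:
$\left(\left(-12068 + 14581\right) \left(O{\left(\frac{85}{128} \right)} - 15049\right) - 8467\right) + T = \left(\left(-12068 + 14581\right) \left(-49 - 15049\right) - 8467\right) - 9730 = \left(2513 \left(-15098\right) - 8467\right) - 9730 = \left(-37941274 - 8467\right) - 9730 = -37949741 - 9730 = -37959471$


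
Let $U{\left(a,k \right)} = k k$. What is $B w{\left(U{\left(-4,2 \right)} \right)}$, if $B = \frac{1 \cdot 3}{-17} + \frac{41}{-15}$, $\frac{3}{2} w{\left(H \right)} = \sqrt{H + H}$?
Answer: $- \frac{2968 \sqrt{2}}{765} \approx -5.4868$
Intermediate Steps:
$U{\left(a,k \right)} = k^{2}$
$w{\left(H \right)} = \frac{2 \sqrt{2} \sqrt{H}}{3}$ ($w{\left(H \right)} = \frac{2 \sqrt{H + H}}{3} = \frac{2 \sqrt{2 H}}{3} = \frac{2 \sqrt{2} \sqrt{H}}{3}$)
$B = - \frac{742}{255}$ ($B = 3 \left(- \frac{1}{17}\right) + 41 \left(- \frac{1}{15}\right) = - \frac{3}{17} - \frac{41}{15} = - \frac{742}{255} \approx -2.9098$)
$B w{\left(U{\left(-4,2 \right)} \right)} = - \frac{742 \frac{2 \sqrt{2} \sqrt{2^{2}}}{3}}{255} = - \frac{742 \frac{2 \sqrt{2} \sqrt{4}}{3}}{255} = - \frac{742 \cdot \frac{2}{3} \sqrt{2} \cdot 2}{255} = - \frac{742 \frac{4 \sqrt{2}}{3}}{255} = - \frac{2968 \sqrt{2}}{765}$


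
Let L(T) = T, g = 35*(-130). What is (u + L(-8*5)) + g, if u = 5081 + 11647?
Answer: 12138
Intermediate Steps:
g = -4550
u = 16728
(u + L(-8*5)) + g = (16728 - 8*5) - 4550 = (16728 - 40) - 4550 = 16688 - 4550 = 12138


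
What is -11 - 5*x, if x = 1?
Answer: -16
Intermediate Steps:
-11 - 5*x = -11 - 5*1 = -11 - 5 = -16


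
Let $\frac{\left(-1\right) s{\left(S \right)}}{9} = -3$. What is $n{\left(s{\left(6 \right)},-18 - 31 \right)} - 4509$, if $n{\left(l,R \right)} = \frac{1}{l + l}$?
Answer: $- \frac{243485}{54} \approx -4509.0$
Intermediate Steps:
$s{\left(S \right)} = 27$ ($s{\left(S \right)} = \left(-9\right) \left(-3\right) = 27$)
$n{\left(l,R \right)} = \frac{1}{2 l}$
$n{\left(s{\left(6 \right)},-18 - 31 \right)} - 4509 = \frac{1}{2 \cdot 27} - 4509 = \frac{1}{2} \cdot \frac{1}{27} - 4509 = \frac{1}{54} - 4509 = - \frac{243485}{54}$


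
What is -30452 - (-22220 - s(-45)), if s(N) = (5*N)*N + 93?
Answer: 1986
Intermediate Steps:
s(N) = 93 + 5*N² (s(N) = 5*N² + 93 = 93 + 5*N²)
-30452 - (-22220 - s(-45)) = -30452 - (-22220 - (93 + 5*(-45)²)) = -30452 - (-22220 - (93 + 5*2025)) = -30452 - (-22220 - (93 + 10125)) = -30452 - (-22220 - 1*10218) = -30452 - (-22220 - 10218) = -30452 - 1*(-32438) = -30452 + 32438 = 1986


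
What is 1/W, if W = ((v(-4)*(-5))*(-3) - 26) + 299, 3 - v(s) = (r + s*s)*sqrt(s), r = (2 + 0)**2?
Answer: 53/76854 + 50*I/38427 ≈ 0.00068962 + 0.0013012*I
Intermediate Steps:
r = 4 (r = 2**2 = 4)
v(s) = 3 - sqrt(s)*(4 + s**2) (v(s) = 3 - (4 + s*s)*sqrt(s) = 3 - (4 + s**2)*sqrt(s) = 3 - sqrt(s)*(4 + s**2))
W = 318 - 600*I (W = (((3 - (-4)**(5/2) - 8*I)*(-5))*(-3) - 26) + 299 = (((3 - 32*I - 8*I)*(-5))*(-3) - 26) + 299 = (((3 - 40*I)*(-5))*(-3) - 26) + 299 = ((-15 + 200*I)*(-3) - 26) + 299 = ((45 - 600*I) - 26) + 299 = (19 - 600*I) + 299 = 318 - 600*I ≈ 318.0 - 600.0*I)
1/W = 1/(318 - 600*I) = (318 + 600*I)/461124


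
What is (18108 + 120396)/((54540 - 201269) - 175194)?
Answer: -138504/321923 ≈ -0.43024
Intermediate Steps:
(18108 + 120396)/((54540 - 201269) - 175194) = 138504/(-146729 - 175194) = 138504/(-321923) = 138504*(-1/321923) = -138504/321923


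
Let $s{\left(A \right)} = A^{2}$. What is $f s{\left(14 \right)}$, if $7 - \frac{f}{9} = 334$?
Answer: $-576828$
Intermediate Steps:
$f = -2943$ ($f = 63 - 3006 = -2943$)
$f s{\left(14 \right)} = - 2943 \cdot 14^{2} = \left(-2943\right) 196 = -576828$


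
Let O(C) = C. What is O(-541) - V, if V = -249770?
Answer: 249229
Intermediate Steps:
O(-541) - V = -541 - 1*(-249770) = -541 + 249770 = 249229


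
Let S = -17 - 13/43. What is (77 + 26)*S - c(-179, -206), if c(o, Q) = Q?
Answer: -67774/43 ≈ -1576.1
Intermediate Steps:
S = -744/43 (S = -17 - 13/43 = -744/43 ≈ -17.302)
(77 + 26)*S - c(-179, -206) = (77 + 26)*(-744/43) - 1*(-206) = 103*(-744/43) + 206 = -76632/43 + 206 = -67774/43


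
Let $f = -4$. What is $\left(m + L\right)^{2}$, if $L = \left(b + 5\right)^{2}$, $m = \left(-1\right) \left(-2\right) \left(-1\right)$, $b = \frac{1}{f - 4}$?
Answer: $\frac{1940449}{4096} \approx 473.74$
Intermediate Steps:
$b = - \frac{1}{8}$ ($b = \frac{1}{-4 - 4} = \frac{1}{-8} = - \frac{1}{8} \approx -0.125$)
$m = -2$ ($m = 2 \left(-1\right) = -2$)
$L = \frac{1521}{64}$ ($L = \left(- \frac{1}{8} + 5\right)^{2} = \left(\frac{39}{8}\right)^{2} = \frac{1521}{64} \approx 23.766$)
$\left(m + L\right)^{2} = \left(-2 + \frac{1521}{64}\right)^{2} = \left(\frac{1393}{64}\right)^{2} = \frac{1940449}{4096}$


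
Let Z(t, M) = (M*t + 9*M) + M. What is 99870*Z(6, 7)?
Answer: 11185440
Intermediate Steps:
Z(t, M) = 10*M + M*t (Z(t, M) = (9*M + M*t) + M = 10*M + M*t)
99870*Z(6, 7) = 99870*(7*(10 + 6)) = 99870*(7*16) = 99870*112 = 11185440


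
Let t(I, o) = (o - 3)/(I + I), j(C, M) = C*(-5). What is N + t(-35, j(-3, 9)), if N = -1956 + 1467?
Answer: -17121/35 ≈ -489.17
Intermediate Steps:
j(C, M) = -5*C
N = -489
t(I, o) = (-3 + o)/(2*I) (t(I, o) = (-3 + o)/((2*I)) = (-3 + o)*(1/(2*I)) = (-3 + o)/(2*I))
N + t(-35, j(-3, 9)) = -489 + (½)*(-3 - 5*(-3))/(-35) = -489 + (½)*(-1/35)*(-3 + 15) = -489 + (½)*(-1/35)*12 = -489 - 6/35 = -17121/35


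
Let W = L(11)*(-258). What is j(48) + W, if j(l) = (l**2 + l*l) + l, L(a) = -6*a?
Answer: 21684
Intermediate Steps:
j(l) = l + 2*l**2 (j(l) = (l**2 + l**2) + l = 2*l**2 + l = l + 2*l**2)
W = 17028 (W = -6*11*(-258) = -66*(-258) = 17028)
j(48) + W = 48*(1 + 2*48) + 17028 = 48*(1 + 96) + 17028 = 48*97 + 17028 = 4656 + 17028 = 21684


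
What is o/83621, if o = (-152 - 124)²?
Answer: 76176/83621 ≈ 0.91097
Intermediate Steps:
o = 76176 (o = (-276)² = 76176)
o/83621 = 76176/83621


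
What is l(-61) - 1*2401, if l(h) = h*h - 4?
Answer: 1316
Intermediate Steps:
l(h) = -4 + h² (l(h) = h² - 4 = -4 + h²)
l(-61) - 1*2401 = (-4 + (-61)²) - 1*2401 = (-4 + 3721) - 2401 = 3717 - 2401 = 1316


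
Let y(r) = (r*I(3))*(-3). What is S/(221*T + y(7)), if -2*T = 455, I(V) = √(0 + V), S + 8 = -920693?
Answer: 26451739730/1444471819 - 11048412*√3/1444471819 ≈ 18.299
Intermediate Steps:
S = -920701 (S = -8 - 920693 = -920701)
I(V) = √V
T = -455/2 (T = -½*455 = -455/2 ≈ -227.50)
y(r) = -3*r*√3 (y(r) = (r*√3)*(-3) = -3*r*√3)
S/(221*T + y(7)) = -920701/(221*(-455/2) - 3*7*√3) = -920701/(-100555/2 - 21*√3)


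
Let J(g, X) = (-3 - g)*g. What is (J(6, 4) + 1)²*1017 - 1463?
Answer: 2855290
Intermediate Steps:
J(g, X) = g*(-3 - g)
(J(6, 4) + 1)²*1017 - 1463 = (-1*6*(3 + 6) + 1)²*1017 - 1463 = (-1*6*9 + 1)²*1017 - 1463 = (-54 + 1)²*1017 - 1463 = (-53)²*1017 - 1463 = 2809*1017 - 1463 = 2856753 - 1463 = 2855290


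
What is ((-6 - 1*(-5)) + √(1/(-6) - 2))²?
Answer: (6 - I*√78)²/36 ≈ -1.1667 - 2.9439*I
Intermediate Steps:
((-6 - 1*(-5)) + √(1/(-6) - 2))² = ((-6 + 5) + √(-⅙ - 2))² = (-1 + √(-13/6))² = (-1 + I*√78/6)²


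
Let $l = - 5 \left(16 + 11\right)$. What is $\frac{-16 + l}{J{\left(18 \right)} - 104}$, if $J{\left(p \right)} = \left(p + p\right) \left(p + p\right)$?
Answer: $- \frac{151}{1192} \approx -0.12668$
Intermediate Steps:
$J{\left(p \right)} = 4 p^{2}$ ($J{\left(p \right)} = 2 p 2 p = 4 p^{2}$)
$l = -135$ ($l = \left(-5\right) 27 = -135$)
$\frac{-16 + l}{J{\left(18 \right)} - 104} = \frac{-16 - 135}{4 \cdot 18^{2} - 104} = - \frac{151}{4 \cdot 324 - 104} = - \frac{151}{1296 - 104} = - \frac{151}{1192}$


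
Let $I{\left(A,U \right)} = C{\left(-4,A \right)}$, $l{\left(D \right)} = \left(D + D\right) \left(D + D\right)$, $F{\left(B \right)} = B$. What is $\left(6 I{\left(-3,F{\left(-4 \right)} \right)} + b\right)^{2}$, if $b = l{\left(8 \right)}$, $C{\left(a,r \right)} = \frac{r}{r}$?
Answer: $68644$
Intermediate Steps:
$C{\left(a,r \right)} = 1$
$l{\left(D \right)} = 4 D^{2}$ ($l{\left(D \right)} = 2 D 2 D = 4 D^{2}$)
$b = 256$ ($b = 4 \cdot 8^{2} = 4 \cdot 64 = 256$)
$I{\left(A,U \right)} = 1$
$\left(6 I{\left(-3,F{\left(-4 \right)} \right)} + b\right)^{2} = \left(6 \cdot 1 + 256\right)^{2} = \left(6 + 256\right)^{2} = 262^{2} = 68644$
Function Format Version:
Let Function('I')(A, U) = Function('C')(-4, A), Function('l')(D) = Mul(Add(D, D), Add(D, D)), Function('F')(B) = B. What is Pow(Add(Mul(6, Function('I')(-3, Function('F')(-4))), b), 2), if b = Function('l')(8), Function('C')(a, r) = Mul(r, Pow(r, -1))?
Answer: 68644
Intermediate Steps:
Function('C')(a, r) = 1
Function('l')(D) = Mul(4, Pow(D, 2)) (Function('l')(D) = Mul(Mul(2, D), Mul(2, D)) = Mul(4, Pow(D, 2)))
b = 256 (b = Mul(4, Pow(8, 2)) = Mul(4, 64) = 256)
Function('I')(A, U) = 1
Pow(Add(Mul(6, Function('I')(-3, Function('F')(-4))), b), 2) = Pow(Add(Mul(6, 1), 256), 2) = Pow(Add(6, 256), 2) = Pow(262, 2) = 68644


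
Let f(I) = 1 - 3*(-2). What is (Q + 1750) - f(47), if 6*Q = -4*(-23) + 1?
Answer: 3517/2 ≈ 1758.5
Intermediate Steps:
Q = 31/2 (Q = (-4*(-23) + 1)/6 = (92 + 1)/6 = (⅙)*93 = 31/2 ≈ 15.500)
f(I) = 7 (f(I) = 1 + 6 = 7)
(Q + 1750) - f(47) = (31/2 + 1750) - 1*7 = 3531/2 - 7 = 3517/2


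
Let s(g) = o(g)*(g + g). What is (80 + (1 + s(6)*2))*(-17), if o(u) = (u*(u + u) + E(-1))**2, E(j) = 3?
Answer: -2296377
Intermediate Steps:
o(u) = (3 + 2*u**2)**2 (o(u) = (u*(u + u) + 3)**2 = (u*(2*u) + 3)**2 = (2*u**2 + 3)**2 = (3 + 2*u**2)**2)
s(g) = 2*g*(3 + 2*g**2)**2 (s(g) = (3 + 2*g**2)**2*(g + g) = (3 + 2*g**2)**2*(2*g) = 2*g*(3 + 2*g**2)**2)
(80 + (1 + s(6)*2))*(-17) = (80 + (1 + (2*6*(3 + 2*6**2)**2)*2))*(-17) = (80 + (1 + (2*6*(3 + 2*36)**2)*2))*(-17) = (80 + (1 + (2*6*(3 + 72)**2)*2))*(-17) = (80 + (1 + (2*6*75**2)*2))*(-17) = (80 + (1 + (2*6*5625)*2))*(-17) = (80 + (1 + 67500*2))*(-17) = (80 + (1 + 135000))*(-17) = (80 + 135001)*(-17) = 135081*(-17) = -2296377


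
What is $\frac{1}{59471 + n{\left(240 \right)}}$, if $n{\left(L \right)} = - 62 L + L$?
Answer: $\frac{1}{44831} \approx 2.2306 \cdot 10^{-5}$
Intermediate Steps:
$n{\left(L \right)} = - 61 L$
$\frac{1}{59471 + n{\left(240 \right)}} = \frac{1}{59471 - 14640} = \frac{1}{44831}$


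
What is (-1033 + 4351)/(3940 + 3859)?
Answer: 3318/7799 ≈ 0.42544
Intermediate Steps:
(-1033 + 4351)/(3940 + 3859) = 3318/7799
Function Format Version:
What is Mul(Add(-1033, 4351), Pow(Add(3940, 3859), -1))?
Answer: Rational(3318, 7799) ≈ 0.42544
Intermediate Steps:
Mul(Add(-1033, 4351), Pow(Add(3940, 3859), -1)) = Mul(3318, Pow(7799, -1)) = Mul(3318, Rational(1, 7799)) = Rational(3318, 7799)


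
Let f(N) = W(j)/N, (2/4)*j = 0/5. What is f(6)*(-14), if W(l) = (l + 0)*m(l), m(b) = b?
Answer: 0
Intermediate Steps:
j = 0 (j = 2*(0/5) = 2*(0*(1/5)) = 2*0 = 0)
W(l) = l**2 (W(l) = (l + 0)*l = l*l = l**2)
f(N) = 0 (f(N) = 0**2/N = 0/N = 0)
f(6)*(-14) = 0*(-14) = 0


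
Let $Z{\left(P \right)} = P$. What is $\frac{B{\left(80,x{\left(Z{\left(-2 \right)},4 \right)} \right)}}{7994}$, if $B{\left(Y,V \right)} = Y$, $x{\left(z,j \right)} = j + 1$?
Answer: $\frac{40}{3997} \approx 0.010008$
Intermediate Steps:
$x{\left(z,j \right)} = 1 + j$
$\frac{B{\left(80,x{\left(Z{\left(-2 \right)},4 \right)} \right)}}{7994} = \frac{80}{7994} = 80 \cdot \frac{1}{7994} = \frac{40}{3997}$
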